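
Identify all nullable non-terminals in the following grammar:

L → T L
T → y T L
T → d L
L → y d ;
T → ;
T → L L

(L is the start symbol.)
There are no ε-productions, so no non-terminal can derive ε.
No non-terminals are nullable.

Answer: None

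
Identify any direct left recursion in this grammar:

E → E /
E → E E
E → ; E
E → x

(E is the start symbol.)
Direct left recursion occurs when N → N α for some non-terminal N (the right-hand side begins with the left-hand side itself).

E → E /: LEFT RECURSIVE (starts with E)
E → E E: LEFT RECURSIVE (starts with E)
E → ; E: starts with ';'
E → x: starts with x

The grammar has direct left recursion on: E.

Answer: Yes, E is left-recursive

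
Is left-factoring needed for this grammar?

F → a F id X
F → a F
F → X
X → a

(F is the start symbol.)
Yes, F has productions with common prefix 'a F'

Left-factoring is needed when two productions for the same non-terminal
share a common prefix on the right-hand side.

Productions for F:
  F → a F id X
  F → a F
  F → X

Found common prefix 'a F' in productions for F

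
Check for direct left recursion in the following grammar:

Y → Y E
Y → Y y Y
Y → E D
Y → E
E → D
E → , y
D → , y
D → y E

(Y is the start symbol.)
Direct left recursion occurs when N → N α for some non-terminal N (the right-hand side begins with the left-hand side itself).

Y → Y E: LEFT RECURSIVE (starts with Y)
Y → Y y Y: LEFT RECURSIVE (starts with Y)
Y → E D: starts with E
Y → E: starts with E
E → D: starts with D
E → , y: starts with ','
D → , y: starts with ','
D → y E: starts with y

The grammar has direct left recursion on: Y.

Answer: Yes, Y is left-recursive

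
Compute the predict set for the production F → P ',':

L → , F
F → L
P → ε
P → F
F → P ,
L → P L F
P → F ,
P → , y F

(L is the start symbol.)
PREDICT(F → P ',') = (FIRST(RHS) \ {ε}) ∪ (FOLLOW(F) if ε ∈ FIRST(RHS), i.e. RHS ⇒* ε)
FIRST(P) = { ',', ε }
FIRST(P ',') = { ',' }
ε ∉ FIRST(P ','), so FOLLOW(F) is not added.
PREDICT(F → P ',') = { ',' }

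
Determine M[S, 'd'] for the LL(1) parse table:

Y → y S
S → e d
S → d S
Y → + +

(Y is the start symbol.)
To find M[S, 'd'], we find productions for S where 'd' is in the predict set (PREDICT(N → α) = (FIRST(α) \ {ε}) ∪ (FOLLOW(N) if α ⇒* ε)).

S → e d: PREDICT = { 'e' }
S → d S: PREDICT = { 'd' }
  'd' is in predict set, so this production goes in M[S, 'd']

M[S, 'd'] = S → d S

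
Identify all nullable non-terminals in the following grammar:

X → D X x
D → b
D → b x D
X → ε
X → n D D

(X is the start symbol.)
{ 'X' }

ε-productions: X → ε
So X is immediately nullable.
No further non-terminal can be added: every production for the remaining non-terminals contains a terminal or a non-nullable non-terminal.
Nullable = { 'X' }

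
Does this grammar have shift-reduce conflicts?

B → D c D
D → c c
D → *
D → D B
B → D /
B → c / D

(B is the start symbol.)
A shift-reduce conflict occurs when an LR(0) state has both:
  - a complete (reduce) item [A → α .] (dot at the end), and
  - a shift item [B → β . c γ] (dot before a terminal).

Augment with B' → B and build the canonical LR(0) collection (I0 = CLOSURE({[B' → . B]}), then GOTO on every symbol after a dot until no new states appear). It has 14 states:
  I0: { [B → . D /], [B → . D c D], [B → . c / D], [B' → . B], [D → . *], [D → . D B], [D → . c c] }  — shift
  I1: { [D → * .] }  — reduce
  I2: { [B' → B .] }  — accept
  I3: { [B → . D /], [B → . D c D], [B → . c / D], [B → D . /], [B → D . c D], [D → . *], [D → . D B], [D → . c c], [D → D . B] }  — shift
  I4: { [B → c . / D], [D → c . c] }  — shift
  I5: { [B → c / . D], [D → . *], [D → . D B], [D → . c c] }  — shift
  I6: { [D → c c .] }  — reduce
  I7: { [B → . D /], [B → . D c D], [B → . c / D], [B → c / D .], [D → . *], [D → . D B], [D → . c c], [D → D . B] }  — shift, reduce
  I8: { [D → c . c] }  — shift
  I9: { [D → D B .] }  — reduce
  I10: { [B → D / .] }  — reduce
  I11: { [B → D c . D], [B → c . / D], [D → . *], [D → . D B], [D → . c c], [D → c . c] }  — shift
  I12: { [B → . D /], [B → . D c D], [B → . c / D], [B → D c D .], [D → . *], [D → . D B], [D → . c c], [D → D . B] }  — shift, reduce
  I13: { [D → c . c], [D → c c .] }  — shift, reduce

I7 contains reduce item [B → c / D .] and shift items [B → . c / D], [D → . *], [D → . c c] — shift-reduce conflict.
I12 contains reduce item [B → D c D .] and shift items [B → . c / D], [D → . *], [D → . c c] — shift-reduce conflict.
I13 contains reduce item [D → c c .] and shift item [D → c . c] — shift-reduce conflict.

Answer: Yes — I7: [B → c / D .] vs [B → . c / D]; I12: [B → D c D .] vs [B → . c / D]; I13: [D → c c .] vs [D → c . c]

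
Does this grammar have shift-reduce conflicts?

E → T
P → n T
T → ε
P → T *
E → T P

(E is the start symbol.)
Augment with E' → E and build the canonical LR(0) collection (I0 = CLOSURE({[E' → . E]}), then GOTO on every symbol after a dot until no new states appear). It has 8 states:
  I0: { [E → . T P], [E → . T], [E' → . E], [T → .] }  — reduce
  I1: { [E' → E .] }  — accept
  I2: { [E → T . P], [E → T .], [P → . T *], [P → . n T], [T → .] }  — shift, 2 reduces
  I3: { [E → T P .] }  — reduce
  I4: { [P → T . *] }  — shift
  I5: { [P → n . T], [T → .] }  — reduce
  I6: { [P → n T .] }  — reduce
  I7: { [P → T * .] }  — reduce

I2 contains reduce items [E → T .], [T → .] and shift item [P → . n T] — shift-reduce conflict.

Answer: Yes — I2: [E → T .] vs [P → . n T]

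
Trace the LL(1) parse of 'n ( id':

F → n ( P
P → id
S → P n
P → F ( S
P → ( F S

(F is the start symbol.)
LL(1) parsing maintains a stack (initially the start symbol over $) and the input. At each step: if the stack top is a terminal, match it against the current input token; if it is a non-terminal N, replace it with the RHS of M[N, lookahead] (the unique production whose predict set contains the lookahead).

Stack is shown with the top on the left.

Stack    Input     Action
-------------------------
F $      n ( id $  output F → n ( P
n ( P $  n ( id $  match 'n'
( P $    ( id $    match '('
P $      id $      output P → id
id $     id $      match 'id'
$        $         accept

The string is accepted.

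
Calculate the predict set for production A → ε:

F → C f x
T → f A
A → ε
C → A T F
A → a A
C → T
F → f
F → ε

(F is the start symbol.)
PREDICT(A → ε) = (FIRST(RHS) \ {ε}) ∪ (FOLLOW(A) if ε ∈ FIRST(RHS), i.e. RHS ⇒* ε)
The right-hand side is ε (FIRST(ε) = { ε }), so the predict set is FOLLOW(A) = { 'a', 'f' }
PREDICT(A → ε) = { 'a', 'f' }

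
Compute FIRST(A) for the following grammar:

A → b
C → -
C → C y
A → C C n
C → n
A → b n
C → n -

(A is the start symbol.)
To compute FIRST(A), examine every production with A on the left-hand side, reading each right-hand side left to right until a non-nullable symbol is reached.

FIRST sets of the other non-terminals involved (by the same procedure, iterated to a fixed point):
  FIRST(C) = { '-', 'n' }

From A → b:
  - b is a terminal: add 'b' and stop
From A → C C n:
  - C is a non-terminal: add FIRST(C) \ {ε} = { '-', 'n' }
    C is not nullable, so stop
From A → b n:
  - b is a terminal: add 'b' and stop

Collecting: FIRST(A) = { '-', 'b', 'n' }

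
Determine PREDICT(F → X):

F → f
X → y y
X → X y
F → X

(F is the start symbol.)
PREDICT(F → X) = (FIRST(RHS) \ {ε}) ∪ (FOLLOW(F) if ε ∈ FIRST(RHS), i.e. RHS ⇒* ε)
FIRST(X) = { 'y' }
FIRST(X) = { 'y' }
ε ∉ FIRST(X), so FOLLOW(F) is not added.
PREDICT(F → X) = { 'y' }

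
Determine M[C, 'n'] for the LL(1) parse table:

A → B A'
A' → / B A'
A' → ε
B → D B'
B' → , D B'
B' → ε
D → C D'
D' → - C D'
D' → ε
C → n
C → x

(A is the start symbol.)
To find M[C, 'n'], we find productions for C where 'n' is in the predict set (PREDICT(N → α) = (FIRST(α) \ {ε}) ∪ (FOLLOW(N) if α ⇒* ε)).

C → n: PREDICT = { 'n' }
  'n' is in predict set, so this production goes in M[C, 'n']
C → x: PREDICT = { 'x' }

M[C, 'n'] = C → n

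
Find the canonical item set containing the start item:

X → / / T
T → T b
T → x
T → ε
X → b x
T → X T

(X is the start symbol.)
{ [X → . / / T], [X → . b x], [X' → . X] }

First, augment the grammar with X' → X
I₀ = CLOSURE({ [X' → . X] }):
  [X' → . X] has the dot before X: add [X → . / / T], [X → . b x]
No further items can be added.

I₀ = { [X → . / / T], [X → . b x], [X' → . X] }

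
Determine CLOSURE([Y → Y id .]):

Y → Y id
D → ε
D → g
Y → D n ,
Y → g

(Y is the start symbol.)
To compute CLOSURE, for each item [A → α.Bβ] where B is a non-terminal, add [B → .γ] for all productions B → γ; repeat for the newly added items until nothing changes.

Start with: [Y → Y id .]
The dot is at the end, so nothing is added.

CLOSURE = { [Y → Y id .] }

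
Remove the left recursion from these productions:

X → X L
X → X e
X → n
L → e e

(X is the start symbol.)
X is directly left-recursive. The standard transformation for
  A → A α₁ | ... | A α_m | β₁ | ... | β_n
is
  A  → β₁ A' | ... | β_n A'
  A' → α₁ A' | ... | α_m A' | ε

X → n becomes X → n X'
X → X L becomes X' → L X'
X → X e becomes X' → e X'
Add X' → ε

Productions for other non-terminals are unchanged:
  L → e e

Resulting grammar:
X → n X'
X' → L X'
X' → e X'
X' → ε
L → e e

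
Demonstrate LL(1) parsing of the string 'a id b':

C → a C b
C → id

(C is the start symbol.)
LL(1) parsing maintains a stack (initially the start symbol over $) and the input. At each step: if the stack top is a terminal, match it against the current input token; if it is a non-terminal N, replace it with the RHS of M[N, lookahead] (the unique production whose predict set contains the lookahead).

Stack is shown with the top on the left.

Stack    Input     Action
-------------------------
C $      a id b $  output C → a C b
a C b $  a id b $  match 'a'
C b $    id b $    output C → id
id b $   id b $    match 'id'
b $      b $       match 'b'
$        $         accept

The string is accepted.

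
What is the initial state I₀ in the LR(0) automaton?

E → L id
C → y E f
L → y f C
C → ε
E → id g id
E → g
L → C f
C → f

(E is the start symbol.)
{ [C → . f], [C → . y E f], [C → .], [E → . L id], [E → . g], [E → . id g id], [E' → . E], [L → . C f], [L → . y f C] }

First, augment the grammar with E' → E
I₀ = CLOSURE({ [E' → . E] }):
  [E' → . E] has the dot before E: add [E → . L id], [E → . id g id], [E → . g]
  [E → . L id] has the dot before L: add [L → . y f C], [L → . C f]
  [L → . C f] has the dot before C: add [C → . y E f], [C → .], [C → . f]
No further items can be added.

I₀ = { [C → . f], [C → . y E f], [C → .], [E → . L id], [E → . g], [E → . id g id], [E' → . E], [L → . C f], [L → . y f C] }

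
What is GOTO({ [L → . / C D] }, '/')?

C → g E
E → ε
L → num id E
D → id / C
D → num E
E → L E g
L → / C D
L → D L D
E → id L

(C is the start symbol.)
GOTO(I, '/') = CLOSURE({ [A → αX.β] : [A → α.Xβ] ∈ I, X = '/' })

Items with dot before '/', with the dot advanced:
  [L → . / C D] → [L → / . C D]
Closure of the advanced items:
  [L → / . C D] has the dot before C: add [C → . g E]

GOTO = { [C → . g E], [L → / . C D] }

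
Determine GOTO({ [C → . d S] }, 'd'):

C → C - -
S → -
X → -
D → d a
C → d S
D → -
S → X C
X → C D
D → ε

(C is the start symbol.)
GOTO(I, 'd') = CLOSURE({ [A → αX.β] : [A → α.Xβ] ∈ I, X = 'd' })

Items with dot before 'd', with the dot advanced:
  [C → . d S] → [C → d . S]
Closure of the advanced items:
  [C → d . S] has the dot before S: add [S → . -], [S → . X C]
  [S → . X C] has the dot before X: add [X → . -], [X → . C D]
  [X → . C D] has the dot before C: add [C → . C - -], [C → . d S]

GOTO = { [C → . C - -], [C → . d S], [C → d . S], [S → . -], [S → . X C], [X → . -], [X → . C D] }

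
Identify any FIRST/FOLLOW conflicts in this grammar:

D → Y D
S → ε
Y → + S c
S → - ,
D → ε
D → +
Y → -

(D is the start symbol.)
A FIRST/FOLLOW conflict occurs when a non-terminal N has a nullable alternative N → β (β ⇒* ε) and another alternative N → α with FIRST(α) ∩ FOLLOW(N) ≠ ∅: on such a lookahead the parser cannot decide between expanding α and letting N vanish via β.

Nullable non-terminals: D, S.
FIRST sets used below: FIRST(Y) = { '+', '-' }

D: nullable alternative(s) D → ε; FOLLOW(D) = { $ }
  D → Y D: FIRST \ {ε} = { '+', '-' } — disjoint from FOLLOW(D)
  D → ε: FIRST \ {ε} = { } — this is the only nullable alternative, skip
  D → +: FIRST \ {ε} = { '+' } — disjoint from FOLLOW(D)

S: nullable alternative(s) S → ε; FOLLOW(S) = { 'c' }
  S → ε: FIRST \ {ε} = { } — this is the only nullable alternative, skip
  S → - ,: FIRST \ {ε} = { '-' } — disjoint from FOLLOW(S)

Y has no nullable alternative, so no FIRST/FOLLOW check is needed there.

No FIRST/FOLLOW conflicts found.

Answer: No FIRST/FOLLOW conflicts.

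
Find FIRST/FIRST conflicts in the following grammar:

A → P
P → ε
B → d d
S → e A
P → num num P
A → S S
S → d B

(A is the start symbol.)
No FIRST/FIRST conflicts.

A FIRST/FIRST conflict occurs when two productions N → α and N → β for the same non-terminal have FIRST(α) ∩ FIRST(β) ≠ ∅ (with ε ∈ FIRST of a nullable right-hand side, so two nullable alternatives also conflict).

FIRST sets of the non-terminals at (or reachable through a nullable prefix from) the front of some alternative:
  FIRST(P) = { 'num', ε }
  FIRST(S) = { 'd', 'e' }

Productions for A:
  A → P: FIRST = { 'num', ε }
  A → S S: FIRST = { 'd', 'e' }
Productions for P:
  P → ε: FIRST = { ε }
  P → num num P: FIRST = { 'num' }
Productions for S:
  S → e A: FIRST = { 'e' }
  S → d B: FIRST = { 'd' }
B has only one production, so no FIRST/FIRST conflict is possible there.

All alternatives of each non-terminal have pairwise disjoint FIRST sets.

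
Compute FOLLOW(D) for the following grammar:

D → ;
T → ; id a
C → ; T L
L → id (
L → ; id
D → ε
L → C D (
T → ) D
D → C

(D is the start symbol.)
To compute FOLLOW(D), find every occurrence of D on a right-hand side N → α D β: add FIRST(β) \ {ε}, and if β is empty or nullable also add FOLLOW(N). Iterate to a fixed point.

D is the start symbol, so $ ∈ FOLLOW(D).
In L → C D (: D is followed by '(', add FIRST('(') \ {ε} = { '(' }
In T → ) D: D is at the end, add FOLLOW(T)

The FOLLOW sets referred to above (computed the same way, to a fixed point):
  FOLLOW(T) = { ';', 'id' }

Taking the union: FOLLOW(D) = { $, '(', ';', 'id' }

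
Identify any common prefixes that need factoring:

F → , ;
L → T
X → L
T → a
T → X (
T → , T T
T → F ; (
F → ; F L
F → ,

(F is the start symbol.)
Yes, F has productions with common prefix ','

Left-factoring is needed when two productions for the same non-terminal
share a common prefix on the right-hand side.

Productions for F:
  F → , ;
  F → ; F L
  F → ,
Productions for T:
  T → a
  T → X (
  T → , T T
  T → F ; (

Found common prefix ',' in productions for F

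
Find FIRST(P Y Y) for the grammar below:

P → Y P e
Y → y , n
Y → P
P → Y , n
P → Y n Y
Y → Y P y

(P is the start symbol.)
FIRST sets of the non-terminals involved (from the grammar, by fixed-point iteration):
  FIRST(P) = { 'y' }

To compute FIRST(P Y Y), process the symbols left to right:
Symbol P is a non-terminal. Add FIRST(P) \ {ε} = { 'y' }
P is not nullable (ε ∉ FIRST(P)), so stop here.
FIRST(P Y Y) = { 'y' }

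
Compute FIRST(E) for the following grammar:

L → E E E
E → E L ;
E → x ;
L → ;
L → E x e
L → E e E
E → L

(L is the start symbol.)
{ ';', 'x' }

To compute FIRST(E), examine every production with E on the left-hand side, reading each right-hand side left to right until a non-nullable symbol is reached.

FIRST sets of the other non-terminals involved (by the same procedure, iterated to a fixed point):
  FIRST(L) = { ';', 'x' }

From E → E L ;:
  - E is the symbol being defined: contributes nothing new
    E is not nullable, so stop
From E → x ;:
  - x is a terminal: add 'x' and stop
From E → L:
  - L is a non-terminal: add FIRST(L) \ {ε} = { ';', 'x' }
    L is not nullable, so stop

Collecting: FIRST(E) = { ';', 'x' }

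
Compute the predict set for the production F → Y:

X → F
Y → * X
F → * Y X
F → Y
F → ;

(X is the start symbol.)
PREDICT(F → Y) = (FIRST(RHS) \ {ε}) ∪ (FOLLOW(F) if ε ∈ FIRST(RHS), i.e. RHS ⇒* ε)
FIRST(Y) = { '*' }
FIRST(Y) = { '*' }
ε ∉ FIRST(Y), so FOLLOW(F) is not added.
PREDICT(F → Y) = { '*' }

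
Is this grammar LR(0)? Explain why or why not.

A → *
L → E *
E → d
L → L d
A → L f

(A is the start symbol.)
A grammar is LR(0) if no state in the canonical LR(0) collection has:
  - both a shift item (dot before a terminal) and a complete item (shift-reduce conflict), or
  - two or more complete items (reduce-reduce conflict; the accept item [A' → A .] counts as a complete item here).

Augment with A' → A and build the canonical LR(0) collection (I0 = CLOSURE({[A' → . A]}), then GOTO on every symbol after a dot until no new states appear). It has 9 states:
  I0: { [A → . *], [A → . L f], [A' → . A], [E → . d], [L → . E *], [L → . L d] }  — shift
  I1: { [A → * .] }  — reduce
  I2: { [A' → A .] }  — accept
  I3: { [L → E . *] }  — shift
  I4: { [A → L . f], [L → L . d] }  — shift
  I5: { [E → d .] }  — reduce
  I6: { [L → L d .] }  — reduce
  I7: { [A → L f .] }  — reduce
  I8: { [L → E * .] }  — reduce

Every state is either a pure shift/goto state or contains exactly one complete item and nothing to shift — no conflicts. The grammar is LR(0).

Answer: Yes, the grammar is LR(0)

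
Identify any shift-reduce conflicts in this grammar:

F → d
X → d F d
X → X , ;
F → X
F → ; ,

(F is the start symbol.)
A shift-reduce conflict occurs when an LR(0) state has both:
  - a complete (reduce) item [A → α .] (dot at the end), and
  - a shift item [B → β . c γ] (dot before a terminal).

Augment with F' → F and build the canonical LR(0) collection (I0 = CLOSURE({[F' → . F]}), then GOTO on every symbol after a dot until no new states appear). It has 10 states:
  I0: { [F → . ; ,], [F → . X], [F → . d], [F' → . F], [X → . X , ;], [X → . d F d] }  — shift
  I1: { [F → ; . ,] }  — shift
  I2: { [F' → F .] }  — accept
  I3: { [F → X .], [X → X . , ;] }  — shift, reduce
  I4: { [F → . ; ,], [F → . X], [F → . d], [F → d .], [X → . X , ;], [X → . d F d], [X → d . F d] }  — shift, reduce
  I5: { [X → d F . d] }  — shift
  I6: { [X → d F d .] }  — reduce
  I7: { [X → X , . ;] }  — shift
  I8: { [X → X , ; .] }  — reduce
  I9: { [F → ; , .] }  — reduce

I3 contains reduce item [F → X .] and shift item [X → X . , ;] — shift-reduce conflict.
I4 contains reduce item [F → d .] and shift items [F → . ; ,], [F → . d], [X → . d F d] — shift-reduce conflict.

Answer: Yes — I3: [F → X .] vs [X → X . , ;]; I4: [F → d .] vs [F → . ; ,]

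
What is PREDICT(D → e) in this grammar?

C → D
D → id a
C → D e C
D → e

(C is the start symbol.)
{ 'e' }

PREDICT(D → e) = (FIRST(RHS) \ {ε}) ∪ (FOLLOW(D) if ε ∈ FIRST(RHS), i.e. RHS ⇒* ε)
FIRST(e) = { 'e' }
ε ∉ FIRST(e), so FOLLOW(D) is not added.
PREDICT(D → e) = { 'e' }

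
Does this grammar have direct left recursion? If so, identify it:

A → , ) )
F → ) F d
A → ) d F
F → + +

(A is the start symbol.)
A → , ) ): starts with ','
F → ) F d: starts with ')'
A → ) d F: starts with ')'
F → + +: starts with '+'

No direct left recursion found.

Answer: No direct left recursion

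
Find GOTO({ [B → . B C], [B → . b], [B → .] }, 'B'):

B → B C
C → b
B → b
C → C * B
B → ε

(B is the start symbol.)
{ [B → B . C], [C → . C * B], [C → . b] }

GOTO(I, 'B') = CLOSURE({ [A → αX.β] : [A → α.Xβ] ∈ I, X = 'B' })

Items with dot before 'B', with the dot advanced:
  [B → . B C] → [B → B . C]
Closure of the advanced items:
  [B → B . C] has the dot before C: add [C → . b], [C → . C * B]

GOTO = { [B → B . C], [C → . C * B], [C → . b] }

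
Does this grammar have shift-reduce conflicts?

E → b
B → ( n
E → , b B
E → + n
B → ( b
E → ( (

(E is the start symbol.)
No shift-reduce conflicts

A shift-reduce conflict occurs when an LR(0) state has both:
  - a complete (reduce) item [A → α .] (dot at the end), and
  - a shift item [B → β . c γ] (dot before a terminal).

Augment with E' → E and build the canonical LR(0) collection (I0 = CLOSURE({[E' → . E]}), then GOTO on every symbol after a dot until no new states appear). It has 13 states:
  I0: { [E → . ( (], [E → . + n], [E → . , b B], [E → . b], [E' → . E] }  — shift
  I1: { [E → ( . (] }  — shift
  I2: { [E → + . n] }  — shift
  I3: { [E → , . b B] }  — shift
  I4: { [E' → E .] }  — accept
  I5: { [E → b .] }  — reduce
  I6: { [B → . ( b], [B → . ( n], [E → , b . B] }  — shift
  I7: { [B → ( . b], [B → ( . n] }  — shift
  I8: { [E → , b B .] }  — reduce
  I9: { [B → ( b .] }  — reduce
  I10: { [B → ( n .] }  — reduce
  I11: { [E → + n .] }  — reduce
  I12: { [E → ( ( .] }  — reduce

No state contains both a complete item and a shift item.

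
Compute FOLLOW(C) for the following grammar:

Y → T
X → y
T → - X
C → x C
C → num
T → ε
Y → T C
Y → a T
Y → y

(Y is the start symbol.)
To compute FOLLOW(C), find every occurrence of C on a right-hand side N → α C β: add FIRST(β) \ {ε}, and if β is empty or nullable also add FOLLOW(N). Iterate to a fixed point.

In C → x C: C is at the end; this adds FOLLOW(C) to itself — nothing new
In Y → T C: C is at the end, add FOLLOW(Y)

The FOLLOW sets referred to above (computed the same way, to a fixed point):
  FOLLOW(Y) = { $ }

Taking the union: FOLLOW(C) = { $ }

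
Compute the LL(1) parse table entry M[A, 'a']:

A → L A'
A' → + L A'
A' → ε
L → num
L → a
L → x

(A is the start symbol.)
To find M[A, 'a'], we find productions for A where 'a' is in the predict set (PREDICT(N → α) = (FIRST(α) \ {ε}) ∪ (FOLLOW(N) if α ⇒* ε)).

Relevant sets:
  FIRST(L) = { 'a', 'num', 'x' }

A → L A': PREDICT = { 'a', 'num', 'x' }
  'a' is in predict set, so this production goes in M[A, 'a']

M[A, 'a'] = A → L A'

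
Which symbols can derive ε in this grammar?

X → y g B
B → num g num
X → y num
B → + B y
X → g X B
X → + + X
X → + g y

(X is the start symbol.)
None

There are no ε-productions, so no non-terminal can derive ε.
No non-terminals are nullable.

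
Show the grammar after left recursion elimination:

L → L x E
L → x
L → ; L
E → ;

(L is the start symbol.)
L → x L'
L → ; L L'
L' → x E L'
L' → ε
E → ;

L is directly left-recursive. The standard transformation for
  A → A α₁ | ... | A α_m | β₁ | ... | β_n
is
  A  → β₁ A' | ... | β_n A'
  A' → α₁ A' | ... | α_m A' | ε

L → x becomes L → x L'
L → ; L becomes L → ; L L'
L → L x E becomes L' → x E L'
Add L' → ε

Productions for other non-terminals are unchanged:
  E → ;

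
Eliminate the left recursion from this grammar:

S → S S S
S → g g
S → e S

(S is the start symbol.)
S is directly left-recursive. The standard transformation for
  A → A α₁ | ... | A α_m | β₁ | ... | β_n
is
  A  → β₁ A' | ... | β_n A'
  A' → α₁ A' | ... | α_m A' | ε

S → g g becomes S → g g S'
S → e S becomes S → e S S'
S → S S S becomes S' → S S S'
Add S' → ε

Resulting grammar:
S → g g S'
S → e S S'
S' → S S S'
S' → ε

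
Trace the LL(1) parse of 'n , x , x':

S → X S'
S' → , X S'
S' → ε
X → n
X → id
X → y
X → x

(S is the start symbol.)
LL(1) parsing maintains a stack (initially the start symbol over $) and the input. At each step: if the stack top is a terminal, match it against the current input token; if it is a non-terminal N, replace it with the RHS of M[N, lookahead] (the unique production whose predict set contains the lookahead).

Stack is shown with the top on the left.

Stack     Input        Action
-----------------------------
S $       n , x , x $  output S → X S'
X S' $    n , x , x $  output X → n
n S' $    n , x , x $  match 'n'
S' $      , x , x $    output S' → , X S'
, X S' $  , x , x $    match ','
X S' $    x , x $      output X → x
x S' $    x , x $      match 'x'
S' $      , x $        output S' → , X S'
, X S' $  , x $        match ','
X S' $    x $          output X → x
x S' $    x $          match 'x'
S' $      $            output S' → ε
$         $            accept

The string is accepted.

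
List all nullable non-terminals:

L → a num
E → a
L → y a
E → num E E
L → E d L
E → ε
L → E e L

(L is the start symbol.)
A non-terminal is nullable if it can derive ε (the empty string): either it has an ε-production, or it has a production whose right-hand side consists entirely of nullable non-terminals.

ε-productions: E → ε
So E is immediately nullable.
No further non-terminal can be added: every production for the remaining non-terminals contains a terminal or a non-nullable non-terminal.
Nullable = { 'E' }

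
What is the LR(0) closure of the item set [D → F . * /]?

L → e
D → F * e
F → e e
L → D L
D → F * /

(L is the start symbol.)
{ [D → F . * /] }

Start with: [D → F . * /]
The dot precedes the terminal '*', so nothing is added.

CLOSURE = { [D → F . * /] }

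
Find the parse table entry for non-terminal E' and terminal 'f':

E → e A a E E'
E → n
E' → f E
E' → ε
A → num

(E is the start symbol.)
E' → f E, E' → ε

To find M[E', 'f'], we find productions for E' where 'f' is in the predict set (PREDICT(N → α) = (FIRST(α) \ {ε}) ∪ (FOLLOW(N) if α ⇒* ε)).

Relevant sets:
  FOLLOW(E') = { $, 'f' }

E' → f E: PREDICT = { 'f' }
  'f' is in predict set, so this production goes in M[E', 'f']
E' → ε: PREDICT = { $, 'f' }
  'f' is in predict set, so this production goes in M[E', 'f']

M[E', 'f'] = E' → f E, E' → ε  (a multiply-defined cell — the grammar is not LL(1))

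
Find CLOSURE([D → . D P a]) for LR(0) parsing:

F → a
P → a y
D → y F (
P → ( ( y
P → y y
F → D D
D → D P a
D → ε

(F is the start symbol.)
To compute CLOSURE, for each item [A → α.Bβ] where B is a non-terminal, add [B → .γ] for all productions B → γ; repeat for the newly added items until nothing changes.

Start with: [D → . D P a]
  [D → . D P a] has the dot before D: add [D → . y F (], [D → .]
No further items can be added.

CLOSURE = { [D → . D P a], [D → . y F (], [D → .] }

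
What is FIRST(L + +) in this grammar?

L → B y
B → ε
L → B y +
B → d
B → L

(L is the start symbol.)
FIRST sets of the non-terminals involved (from the grammar, by fixed-point iteration):
  FIRST(L) = { 'd', 'y' }

To compute FIRST(L + +), process the symbols left to right:
Symbol L is a non-terminal. Add FIRST(L) \ {ε} = { 'd', 'y' }
L is not nullable (ε ∉ FIRST(L)), so stop here.
FIRST(L + +) = { 'd', 'y' }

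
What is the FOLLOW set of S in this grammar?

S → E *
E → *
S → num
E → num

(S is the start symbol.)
To compute FOLLOW(S), find every occurrence of S on a right-hand side N → α S β: add FIRST(β) \ {ε}, and if β is empty or nullable also add FOLLOW(N). Iterate to a fixed point.

S is the start symbol, so $ ∈ FOLLOW(S).
S does not occur on any right-hand side.

Taking the union: FOLLOW(S) = { $ }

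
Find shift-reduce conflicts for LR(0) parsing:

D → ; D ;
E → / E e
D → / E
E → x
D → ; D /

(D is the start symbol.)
A shift-reduce conflict occurs when an LR(0) state has both:
  - a complete (reduce) item [A → α .] (dot at the end), and
  - a shift item [B → β . c γ] (dot before a terminal).

Augment with D' → D and build the canonical LR(0) collection (I0 = CLOSURE({[D' → . D]}), then GOTO on every symbol after a dot until no new states appear). It has 12 states:
  I0: { [D → . / E], [D → . ; D /], [D → . ; D ;], [D' → . D] }  — shift
  I1: { [D → / . E], [E → . / E e], [E → . x] }  — shift
  I2: { [D → . / E], [D → . ; D /], [D → . ; D ;], [D → ; . D /], [D → ; . D ;] }  — shift
  I3: { [D' → D .] }  — accept
  I4: { [D → ; D . /], [D → ; D . ;] }  — shift
  I5: { [D → ; D / .] }  — reduce
  I6: { [D → ; D ; .] }  — reduce
  I7: { [E → . / E e], [E → . x], [E → / . E e] }  — shift
  I8: { [D → / E .] }  — reduce
  I9: { [E → x .] }  — reduce
  I10: { [E → / E . e] }  — shift
  I11: { [E → / E e .] }  — reduce

No state contains both a complete item and a shift item.

Answer: No shift-reduce conflicts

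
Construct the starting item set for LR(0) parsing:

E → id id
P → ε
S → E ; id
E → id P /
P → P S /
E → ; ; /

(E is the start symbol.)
{ [E → . ; ; /], [E → . id P /], [E → . id id], [E' → . E] }

First, augment the grammar with E' → E
I₀ = CLOSURE({ [E' → . E] }):
  [E' → . E] has the dot before E: add [E → . id id], [E → . id P /], [E → . ; ; /]
No further items can be added.

I₀ = { [E → . ; ; /], [E → . id P /], [E → . id id], [E' → . E] }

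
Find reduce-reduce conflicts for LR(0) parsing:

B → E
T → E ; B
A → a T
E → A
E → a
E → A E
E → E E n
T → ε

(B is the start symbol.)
Yes — I4: [E → a .] vs [T → .]

A reduce-reduce conflict occurs when an LR(0) state has two complete items [A → α .] and [B → β .] — both call for a reduction, and with no lookahead the parser cannot choose between them.

Augment with B' → B and build the canonical LR(0) collection (I0 = CLOSURE({[B' → . B]}), then GOTO on every symbol after a dot until no new states appear). It has 12 states:
  I0: { [A → . a T], [B → . E], [B' → . B], [E → . A E], [E → . A], [E → . E E n], [E → . a] }  — shift
  I1: { [A → . a T], [E → . A E], [E → . A], [E → . E E n], [E → . a], [E → A . E], [E → A .] }  — shift, reduce
  I2: { [B' → B .] }  — accept
  I3: { [A → . a T], [B → E .], [E → . A E], [E → . A], [E → . E E n], [E → . a], [E → E . E n] }  — shift, reduce
  I4: { [A → . a T], [A → a . T], [E → . A E], [E → . A], [E → . E E n], [E → . a], [E → a .], [T → . E ; B], [T → .] }  — shift, 2 reduces
  I5: { [A → . a T], [E → . A E], [E → . A], [E → . E E n], [E → . a], [E → E . E n], [T → E . ; B] }  — shift
  I6: { [A → a T .] }  — reduce
  I7: { [A → . a T], [B → . E], [E → . A E], [E → . A], [E → . E E n], [E → . a], [T → E ; . B] }  — shift
  I8: { [A → . a T], [E → . A E], [E → . A], [E → . E E n], [E → . a], [E → E . E n], [E → E E . n] }  — shift
  I9: { [E → E E n .] }  — reduce
  I10: { [T → E ; B .] }  — reduce
  I11: { [A → . a T], [E → . A E], [E → . A], [E → . E E n], [E → . a], [E → A E .], [E → E . E n] }  — shift, reduce

I4 contains complete items [E → a .], [T → .] — reduce-reduce conflict.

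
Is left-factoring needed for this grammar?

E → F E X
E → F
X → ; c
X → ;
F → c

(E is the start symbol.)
Yes, E has productions with common prefix 'F'; X has productions with common prefix ';'

Left-factoring is needed when two productions for the same non-terminal
share a common prefix on the right-hand side.

Productions for E:
  E → F E X
  E → F
Productions for X:
  X → ; c
  X → ;

Found common prefix 'F' in productions for E
Found common prefix ';' in productions for X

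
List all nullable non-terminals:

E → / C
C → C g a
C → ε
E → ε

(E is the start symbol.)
A non-terminal is nullable if it can derive ε (the empty string): either it has an ε-production, or it has a production whose right-hand side consists entirely of nullable non-terminals.

ε-productions: C → ε, E → ε
So C, E are immediately nullable.
Every non-terminal is now nullable.
Nullable = { 'C', 'E' }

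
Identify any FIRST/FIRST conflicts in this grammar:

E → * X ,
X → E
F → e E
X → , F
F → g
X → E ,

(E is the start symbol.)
Yes. X → E / X → E ',' on { '*' }

FIRST sets of the non-terminals at (or reachable through a nullable prefix from) the front of some alternative:
  FIRST(E) = { '*' }

Productions for X:
  X → E: FIRST = { '*' }
  X → , F: FIRST = { ',' }
  X → E ,: FIRST = { '*' }
Productions for F:
  F → e E: FIRST = { 'e' }
  F → g: FIRST = { 'g' }
E has only one production, so no FIRST/FIRST conflict is possible there.

Conflict for X: X → E and X → E ,
  Overlap: { '*' }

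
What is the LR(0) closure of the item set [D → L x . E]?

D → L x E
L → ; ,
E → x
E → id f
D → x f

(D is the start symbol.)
{ [D → L x . E], [E → . id f], [E → . x] }

To compute CLOSURE, for each item [A → α.Bβ] where B is a non-terminal, add [B → .γ] for all productions B → γ; repeat for the newly added items until nothing changes.

Start with: [D → L x . E]
  [D → L x . E] has the dot before E: add [E → . x], [E → . id f]
No further items can be added.

CLOSURE = { [D → L x . E], [E → . id f], [E → . x] }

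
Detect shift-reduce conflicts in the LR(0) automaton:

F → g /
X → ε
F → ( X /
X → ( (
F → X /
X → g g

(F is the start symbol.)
Yes — I0: [X → .] vs [F → . ( X /]; I1: [X → .] vs [X → . ( (]; I8: [X → ( ( .] vs [X → ( . (]

A shift-reduce conflict occurs when an LR(0) state has both:
  - a complete (reduce) item [A → α .] (dot at the end), and
  - a shift item [B → β . c γ] (dot before a terminal).

Augment with F' → F and build the canonical LR(0) collection (I0 = CLOSURE({[F' → . F]}), then GOTO on every symbol after a dot until no new states appear). It has 13 states:
  I0: { [F → . ( X /], [F → . X /], [F → . g /], [F' → . F], [X → . ( (], [X → . g g], [X → .] }  — shift, reduce
  I1: { [F → ( . X /], [X → ( . (], [X → . ( (], [X → . g g], [X → .] }  — shift, reduce
  I2: { [F' → F .] }  — accept
  I3: { [F → X . /] }  — shift
  I4: { [F → g . /], [X → g . g] }  — shift
  I5: { [F → g / .] }  — reduce
  I6: { [X → g g .] }  — reduce
  I7: { [F → X / .] }  — reduce
  I8: { [X → ( ( .], [X → ( . (] }  — shift, reduce
  I9: { [F → ( X . /] }  — shift
  I10: { [X → g . g] }  — shift
  I11: { [F → ( X / .] }  — reduce
  I12: { [X → ( ( .] }  — reduce

I0 contains reduce item [X → .] and shift items [F → . ( X /], [F → . g /], [X → . ( (], [X → . g g] — shift-reduce conflict.
I1 contains reduce item [X → .] and shift items [X → . ( (], [X → ( . (], [X → . g g] — shift-reduce conflict.
I8 contains reduce item [X → ( ( .] and shift item [X → ( . (] — shift-reduce conflict.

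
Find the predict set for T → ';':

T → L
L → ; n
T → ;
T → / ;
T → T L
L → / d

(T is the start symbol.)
PREDICT(T → ';') = (FIRST(RHS) \ {ε}) ∪ (FOLLOW(T) if ε ∈ FIRST(RHS), i.e. RHS ⇒* ε)
FIRST(';') = { ';' }
ε ∉ FIRST(';'), so FOLLOW(T) is not added.
PREDICT(T → ';') = { ';' }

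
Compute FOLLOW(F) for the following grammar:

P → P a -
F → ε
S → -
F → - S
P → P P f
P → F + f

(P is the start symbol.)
In P → F + f: F is followed by '+' f, add FIRST('+' f) \ {ε} = { '+' }

Taking the union: FOLLOW(F) = { '+' }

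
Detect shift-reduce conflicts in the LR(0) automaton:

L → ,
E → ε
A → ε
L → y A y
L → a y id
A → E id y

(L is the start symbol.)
No shift-reduce conflicts

Augment with L' → L and build the canonical LR(0) collection (I0 = CLOSURE({[L' → . L]}), then GOTO on every symbol after a dot until no new states appear). It has 12 states:
  I0: { [L → . ,], [L → . a y id], [L → . y A y], [L' → . L] }  — shift
  I1: { [L → , .] }  — reduce
  I2: { [L' → L .] }  — accept
  I3: { [L → a . y id] }  — shift
  I4: { [A → . E id y], [A → .], [E → .], [L → y . A y] }  — 2 reduces
  I5: { [L → y A . y] }  — shift
  I6: { [A → E . id y] }  — shift
  I7: { [A → E id . y] }  — shift
  I8: { [A → E id y .] }  — reduce
  I9: { [L → y A y .] }  — reduce
  I10: { [L → a y . id] }  — shift
  I11: { [L → a y id .] }  — reduce

No state contains both a complete item and a shift item.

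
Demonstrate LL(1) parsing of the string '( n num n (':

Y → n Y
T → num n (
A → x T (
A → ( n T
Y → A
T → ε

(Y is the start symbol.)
LL(1) parsing maintains a stack (initially the start symbol over $) and the input. At each step: if the stack top is a terminal, match it against the current input token; if it is a non-terminal N, replace it with the RHS of M[N, lookahead] (the unique production whose predict set contains the lookahead).

Stack is shown with the top on the left.

Stack      Input          Action
--------------------------------
Y $        ( n num n ( $  output Y → A
A $        ( n num n ( $  output A → ( n T
( n T $    ( n num n ( $  match '('
n T $      n num n ( $    match 'n'
T $        num n ( $      output T → num n (
num n ( $  num n ( $      match 'num'
n ( $      n ( $          match 'n'
( $        ( $            match '('
$          $              accept

The string is accepted.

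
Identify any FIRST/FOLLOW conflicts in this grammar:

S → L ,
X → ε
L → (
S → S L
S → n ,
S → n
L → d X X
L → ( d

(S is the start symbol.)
No FIRST/FOLLOW conflicts.

Nullable non-terminals: X.
X has a nullable alternative but only one production, so nothing to check.

L, S have no nullable alternative, so no FIRST/FOLLOW check is needed there.

No FIRST/FOLLOW conflicts found.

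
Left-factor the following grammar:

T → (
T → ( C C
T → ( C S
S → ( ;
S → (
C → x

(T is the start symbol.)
T → ( T'
T' → ε
T' → C T''
T'' → C
T'' → S
S → ( S'
S' → ;
S' → ε
C → x

Left-factoring transforms A → αβ₁ | αβ₂ into A → αA' and A' → β₁ | β₂
(α is the longest common prefix among the alternatives). Repeat until
no nonterminal has two alternatives with a common prefix.

Round 1: T has alternatives sharing prefix '('. Introduce T': T → ( T'
  Add: T' → ε
  Add: T' → C C
  Add: T' → C S

Round 2: T' has alternatives sharing prefix 'C'. Introduce T'': T' → C T''
  Add: T'' → C
  Add: T'' → S

Round 3: S has alternatives sharing prefix '('. Introduce S': S → ( S'
  Add: S' → ;
  Add: S' → ε

No remaining common prefixes — done.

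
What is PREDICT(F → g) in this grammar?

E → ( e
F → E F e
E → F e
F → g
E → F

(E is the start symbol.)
{ 'g' }

PREDICT(F → g) = (FIRST(RHS) \ {ε}) ∪ (FOLLOW(F) if ε ∈ FIRST(RHS), i.e. RHS ⇒* ε)
FIRST(g) = { 'g' }
ε ∉ FIRST(g), so FOLLOW(F) is not added.
PREDICT(F → g) = { 'g' }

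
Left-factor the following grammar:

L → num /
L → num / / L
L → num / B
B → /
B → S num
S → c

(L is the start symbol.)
L → num / L'
L' → ε
L' → / L
L' → B
B → /
B → S num
S → c

Left-factoring transforms A → αβ₁ | αβ₂ into A → αA' and A' → β₁ | β₂
(α is the longest common prefix among the alternatives). Repeat until
no nonterminal has two alternatives with a common prefix.

Round 1: L has alternatives sharing prefix 'num /'. Introduce L': L → num / L'
  Add: L' → ε
  Add: L' → / L
  Add: L' → B

No remaining common prefixes — done.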